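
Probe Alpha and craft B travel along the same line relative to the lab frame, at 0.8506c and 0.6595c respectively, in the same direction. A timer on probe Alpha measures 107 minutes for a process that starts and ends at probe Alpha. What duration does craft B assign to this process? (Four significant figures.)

Speed of probe Alpha in craft B's frame: u = (v_A − v_B)/(1 − v_A v_B/c²) = (0.8506 − 0.6595)/(1 − 0.8506×0.6595) = 0.1911/0.4390293 = 0.43528; |u| = 0.43528c.
γ for this relative speed: γ = 1/√(1 − 0.189469) = 1.1107.
The clock on probe Alpha records proper time, so craft B measures Δt = γΔτ = 1.1107 × 107 = 118.8 minutes.

118.8 minutes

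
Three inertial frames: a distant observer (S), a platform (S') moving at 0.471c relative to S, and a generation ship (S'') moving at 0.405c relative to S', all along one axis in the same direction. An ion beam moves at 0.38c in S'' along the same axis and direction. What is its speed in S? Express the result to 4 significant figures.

0.8719c

Compose velocities in two stages. Stage 1 (into S'): u₁ = (0.38+0.405)/(1+0.38×0.405) = 0.6803.
Stage 2 (into S): u = (0.6803+0.471)/(1+0.6803×0.471) = 0.87192, so the speed is 0.8719c.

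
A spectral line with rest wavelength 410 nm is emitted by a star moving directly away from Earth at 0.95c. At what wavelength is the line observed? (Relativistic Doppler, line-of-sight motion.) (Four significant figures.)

Relativistic Doppler for wavelength: λ_obs = λ_src · √((1+β)/(1−β)).
With β = 0.95: factor = √(1.95/0.05) = 6.245.
λ_obs = 410 × 6.245 = 2560 nm.

2560 nm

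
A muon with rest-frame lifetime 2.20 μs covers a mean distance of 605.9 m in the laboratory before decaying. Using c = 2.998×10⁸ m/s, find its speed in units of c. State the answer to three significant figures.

0.677c

d = βγcτ ⇒ βγ = d/(cτ) = 605.9 m / (659.56 m) = 0.91864.
β = (βγ)/√(1+(βγ)²) = 0.91864/√1.843899 = 0.677.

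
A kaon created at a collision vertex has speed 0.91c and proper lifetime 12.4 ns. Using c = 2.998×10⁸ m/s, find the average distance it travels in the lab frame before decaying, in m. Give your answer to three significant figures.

8.16 m

Lorentz factor: γ = (1 − 0.8281)^(−1/2) = 2.4119.
Lab-frame lifetime: Δt = γτ = 2.4119 × 12.4 ns = 29.908 ns.
Distance: d = vΔt = 0.91 × 2.998×10⁸ m/s × 2.9908×10^-8 s = 8.16 m.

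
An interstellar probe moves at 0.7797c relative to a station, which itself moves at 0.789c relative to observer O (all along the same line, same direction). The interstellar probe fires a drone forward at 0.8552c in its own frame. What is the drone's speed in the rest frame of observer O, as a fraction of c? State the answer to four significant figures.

Compose velocities in two stages. Stage 1 (into S'): u₁ = (0.8552+0.7797)/(1+0.8552×0.7797) = 0.98086.
Stage 2 (into S): u = (0.98086+0.789)/(1+0.98086×0.789) = 0.99772, so the speed is 0.9977c.

0.9977c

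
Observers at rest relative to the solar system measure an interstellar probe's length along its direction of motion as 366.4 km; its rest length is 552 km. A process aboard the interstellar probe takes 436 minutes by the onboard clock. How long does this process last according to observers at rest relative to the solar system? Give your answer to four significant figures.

From L = L₀/γ: γ = 552/366.4 = 1.50655.
The same γ dilates the second interval: 1.50655 × 436 minutes = 656.9 minutes.

656.9 minutes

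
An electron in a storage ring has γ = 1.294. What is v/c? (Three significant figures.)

β = √(1 − 1/γ²) = √(1 − 1/1.674436) = √0.402784 = 0.635.

0.635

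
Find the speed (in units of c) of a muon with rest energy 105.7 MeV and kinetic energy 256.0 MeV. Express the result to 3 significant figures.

γ = 1 + K/(mc²) = 1 + 256.0/105.7 = 3.4219.
β = √(1 − 1/γ²) = √(1 − 0.0854015) = √0.9145985 = 0.956.

0.956c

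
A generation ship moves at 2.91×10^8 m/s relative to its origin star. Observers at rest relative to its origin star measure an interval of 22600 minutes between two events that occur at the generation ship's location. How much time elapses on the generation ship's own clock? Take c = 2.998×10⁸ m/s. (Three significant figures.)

5440 minutes

β = v/c = (2.91×10^8 m/s)/(2.998×10⁸ m/s) = 0.970647.
With β = 0.970647, γ = 1/√(1 − 0.970647²) = 1/√0.0578444 = 4.1579.
The moving clock records proper time: Δτ = Δt/γ = 22600/4.1579 = 5440 minutes.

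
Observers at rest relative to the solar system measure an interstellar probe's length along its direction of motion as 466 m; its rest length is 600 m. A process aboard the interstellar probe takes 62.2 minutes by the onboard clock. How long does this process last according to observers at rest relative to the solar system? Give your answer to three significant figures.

80.1 minutes

Length contraction gives γ = L₀/L = 600/466 = 1.28755.
Δt = γΔτ = 1.28755 × 62.2 = 80.1 minutes.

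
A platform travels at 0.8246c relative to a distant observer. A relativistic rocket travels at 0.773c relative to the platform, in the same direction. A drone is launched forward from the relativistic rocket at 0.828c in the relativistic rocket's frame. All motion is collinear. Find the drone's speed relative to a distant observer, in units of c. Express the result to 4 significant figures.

0.9977c

First combine the drone and relativistic rocket (S''→S'): u₁ = (0.828 + 0.773)/(1 + 0.828×0.773) = 1.601/1.640044 = 0.97619.
Then combine with the platform (S'→S): u = (0.97619 + 0.8246)/(1 + 0.97619×0.8246) = 1.80079/1.804966274 = 0.99769.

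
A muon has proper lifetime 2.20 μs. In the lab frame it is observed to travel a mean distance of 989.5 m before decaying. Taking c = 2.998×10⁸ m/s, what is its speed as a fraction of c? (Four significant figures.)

0.8321c

Let x = d/(cτ) = 989.5 m / (2.998×10⁸ m/s × 2.200×10^-6 s) = 1.5002. Since d = βγcτ, x = βγ = β/√(1−β²).
Solving: β² = x²/(1+x²) = 2.2506/3.2506 = 0.692364, so β = 0.8321.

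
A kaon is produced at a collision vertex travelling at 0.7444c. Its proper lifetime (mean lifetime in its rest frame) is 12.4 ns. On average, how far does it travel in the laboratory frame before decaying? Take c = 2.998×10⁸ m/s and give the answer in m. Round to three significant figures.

4.14 m

β² = 0.55413136, so γ = 1/√0.44586864 = 1.4976.
Lab-frame lifetime: Δt = γτ = 1.4976 × 12.4 ns = 18.57 ns.
Distance: d = vΔt = 0.7444 × 2.998×10⁸ m/s × 1.8570×10^-8 s = 4.14 m.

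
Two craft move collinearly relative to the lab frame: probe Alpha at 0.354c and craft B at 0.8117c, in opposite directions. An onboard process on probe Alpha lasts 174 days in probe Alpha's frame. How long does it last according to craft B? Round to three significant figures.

Transform probe Alpha's velocity into craft B's frame: (0.354 + 0.8117)/(1 + 0.354·0.8117) = 1.1657/1.2873418, so the relative speed is 0.90551c.
At |u| = 0.90551c, γ = (1 − 0.819948)^(−1/2) = 2.3567.
Probe Alpha's interval is proper; time dilation gives Δt_B = γΔτ = 2.3567 × 174 days = 410 days.

410 days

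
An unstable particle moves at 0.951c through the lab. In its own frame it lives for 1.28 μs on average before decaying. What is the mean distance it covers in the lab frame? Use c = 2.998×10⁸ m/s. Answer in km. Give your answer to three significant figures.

Lorentz factor: γ = (1 − 0.904401)^(−1/2) = 3.2342.
Lab-frame lifetime: Δt = γτ = 3.2342 × 1.28 μs = 4.1398 μs.
Distance: d = vΔt = 0.951 × 2.998×10⁸ m/s × 4.1398×10^-6 s = 1180 m = 1.18 km.

1.18 km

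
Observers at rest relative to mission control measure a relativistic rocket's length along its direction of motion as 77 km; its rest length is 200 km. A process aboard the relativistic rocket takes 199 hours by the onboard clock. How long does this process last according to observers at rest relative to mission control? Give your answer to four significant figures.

From L = L₀/γ: γ = 200/77 = 2.5974.
Δt = γΔτ = 2.5974 × 199 = 516.9 hours.

516.9 hours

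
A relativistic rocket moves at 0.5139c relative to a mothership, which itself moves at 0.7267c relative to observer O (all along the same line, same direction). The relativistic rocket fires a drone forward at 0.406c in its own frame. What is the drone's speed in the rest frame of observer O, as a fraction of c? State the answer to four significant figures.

First combine the drone and relativistic rocket (S''→S'): u₁ = (0.406 + 0.5139)/(1 + 0.406×0.5139) = 0.9199/1.2086434 = 0.7611.
Then combine with the mothership (S'→S): u = (0.7611 + 0.7267)/(1 + 0.7611×0.7267) = 1.4878/1.55309137 = 0.95796.

0.9580c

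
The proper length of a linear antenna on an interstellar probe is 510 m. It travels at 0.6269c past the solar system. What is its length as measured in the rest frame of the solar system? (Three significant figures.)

397 m

γ = 1/√(1 − β²) = 1/√(1 − 0.39300361) = 1/√0.60699639 = 1/0.7791 = 1.2835.
Length contraction: L = L₀/γ = 510/1.2835 = 397 m.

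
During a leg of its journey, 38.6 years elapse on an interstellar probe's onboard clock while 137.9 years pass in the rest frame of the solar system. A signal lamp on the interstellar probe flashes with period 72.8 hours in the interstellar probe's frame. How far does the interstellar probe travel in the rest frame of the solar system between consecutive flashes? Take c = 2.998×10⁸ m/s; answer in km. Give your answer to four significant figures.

2.695×10^11 km

γ = Δt/Δτ = 137.9/38.6 = 3.57254.
β = √(1 − 1/γ²) = 0.96003. Lab-frame period = γτ = 3.57254×72.8 hours = 260.08 hours. Distance = βc × γτ = 0.96003 × 2.998×10⁸ m/s × 936288 s = 2.6948×10^14 m = 2.695×10^11 km.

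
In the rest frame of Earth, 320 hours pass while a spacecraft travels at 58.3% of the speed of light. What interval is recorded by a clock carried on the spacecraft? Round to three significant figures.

Lorentz factor: γ = (1 − 0.339889)^(−1/2) = 1.2308.
The moving clock records proper time: Δτ = Δt/γ = 320/1.2308 = 260 hours.

260 hours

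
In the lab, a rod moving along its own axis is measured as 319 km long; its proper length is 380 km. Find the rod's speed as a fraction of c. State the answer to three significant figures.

Length contraction gives γ = L₀/L = 380/319 = 1.1912.
β = √(1 − 1/γ²) = √0.295257 = 0.543.

0.543c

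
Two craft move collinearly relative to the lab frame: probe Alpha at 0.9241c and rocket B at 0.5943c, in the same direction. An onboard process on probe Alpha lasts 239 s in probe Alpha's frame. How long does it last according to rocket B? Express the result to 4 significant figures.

Transform probe Alpha's velocity into rocket B's frame: (0.9241 − 0.5943)/(1 − 0.9241·0.5943) = 0.3298/0.45080737, so the relative speed is 0.73158c.
At |u| = 0.73158c, γ = (1 − 0.535209)^(−1/2) = 1.4668.
Probe Alpha's interval is proper; time dilation gives Δt_B = γΔτ = 1.4668 × 239 s = 350.6 s.

350.6 s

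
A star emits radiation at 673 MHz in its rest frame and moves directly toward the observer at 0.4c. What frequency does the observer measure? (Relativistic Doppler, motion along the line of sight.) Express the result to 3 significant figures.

Relativistic Doppler (source moving toward): f_obs = f_src · √((1+β)/(1−β)).
With β = 0.4: factor = √(1.4/0.6) = 1.5275.
f_obs = 673 × 1.5275 = 1030 MHz.

1030 MHz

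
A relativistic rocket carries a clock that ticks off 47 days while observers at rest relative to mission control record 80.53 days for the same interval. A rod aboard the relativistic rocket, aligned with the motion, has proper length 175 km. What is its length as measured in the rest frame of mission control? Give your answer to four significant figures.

102.1 km

From Δt = γΔτ: γ = 80.53/47 = 1.7134.
L = L₀/γ = 175/1.7134 = 102.1 km.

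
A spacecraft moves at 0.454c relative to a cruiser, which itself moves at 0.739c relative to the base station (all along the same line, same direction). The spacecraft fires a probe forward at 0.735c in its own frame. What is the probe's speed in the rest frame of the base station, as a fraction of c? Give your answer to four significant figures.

Apply u = (u'+v)/(1+u'v) twice. Probe in the cruiser frame: (0.735+0.454)/(1+0.735·0.454) = 1.189/1.33369 = 0.89151c.
That velocity, transformed to the rest frame of the base station: (0.89151+0.739)/(1+0.89151·0.739) = 1.63051/1.65882589 = 0.98293c.

0.9829c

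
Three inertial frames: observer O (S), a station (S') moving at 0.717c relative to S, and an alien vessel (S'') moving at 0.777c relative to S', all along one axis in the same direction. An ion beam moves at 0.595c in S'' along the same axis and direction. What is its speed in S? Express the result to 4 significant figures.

0.9896c

Apply u = (u'+v)/(1+u'v) twice. Ion beam in the station frame: (0.595+0.777)/(1+0.595·0.777) = 1.372/1.462315 = 0.93824c.
That velocity, transformed to the rest frame of observer O: (0.93824+0.717)/(1+0.93824·0.717) = 1.65524/1.67271808 = 0.98955c.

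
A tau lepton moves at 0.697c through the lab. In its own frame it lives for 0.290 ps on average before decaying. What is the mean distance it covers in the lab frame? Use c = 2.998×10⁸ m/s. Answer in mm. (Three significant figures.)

β² = 0.485809, so γ = 1/√0.514191 = 1.3946.
Lab-frame lifetime: Δt = γτ = 1.3946 × 0.290 ps = 0.40443 ps.
Distance: d = vΔt = 0.697 × 2.998×10⁸ m/s × 4.0443×10^-13 s = 8.45×10^-5 m = 0.0845 mm.

0.0845 mm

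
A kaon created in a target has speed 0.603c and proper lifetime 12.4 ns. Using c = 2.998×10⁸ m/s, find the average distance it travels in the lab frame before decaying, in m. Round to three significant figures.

γ = 1/√(1 − β²) = 1/√(1 − 0.363609) = 1/√0.636391 = 1/0.797741 = 1.2535.
Lab-frame lifetime: Δt = γτ = 1.2535 × 12.4 ns = 15.543 ns.
Distance: d = vΔt = 0.603 × 2.998×10⁸ m/s × 1.5543×10^-8 s = 2.81 m.

2.81 m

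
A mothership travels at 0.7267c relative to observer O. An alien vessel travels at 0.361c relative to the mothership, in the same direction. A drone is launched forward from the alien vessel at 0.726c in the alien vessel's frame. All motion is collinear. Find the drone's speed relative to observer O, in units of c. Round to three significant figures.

Compose velocities in two stages. Stage 1 (into S'): u₁ = (0.726+0.361)/(1+0.726×0.361) = 0.86127.
Stage 2 (into S): u = (0.86127+0.7267)/(1+0.86127×0.7267) = 0.97668, so the speed is 0.977c.

0.977c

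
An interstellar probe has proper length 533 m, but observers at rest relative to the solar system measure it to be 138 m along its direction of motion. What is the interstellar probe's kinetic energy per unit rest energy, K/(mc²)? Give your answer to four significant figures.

Length contraction gives γ = L₀/L = 533/138 = 3.86232.
Since K = (γ−1)mc², K/(mc²) = 3.86232 − 1 = 2.862.

2.862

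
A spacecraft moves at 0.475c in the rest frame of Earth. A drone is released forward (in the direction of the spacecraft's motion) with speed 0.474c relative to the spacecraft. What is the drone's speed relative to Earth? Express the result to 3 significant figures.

0.775c

In units of c, u = (u' + v)/(1 + u'v) with u' = 0.474 and v = 0.475.
Numerator: 0.474 + 0.475 = 0.949. Denominator: 1 + (0.474)(0.475) = 1.22515.
u = 0.949/1.22515 = 0.7746, so the speed is 0.775c.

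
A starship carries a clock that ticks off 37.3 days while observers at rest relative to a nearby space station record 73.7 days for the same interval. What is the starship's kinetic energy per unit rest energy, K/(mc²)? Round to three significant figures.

From Δt = γΔτ: γ = 73.7/37.3 = 1.97587.
K/(mc²) = γ − 1 = 1.97587 − 1 = 0.976.

0.976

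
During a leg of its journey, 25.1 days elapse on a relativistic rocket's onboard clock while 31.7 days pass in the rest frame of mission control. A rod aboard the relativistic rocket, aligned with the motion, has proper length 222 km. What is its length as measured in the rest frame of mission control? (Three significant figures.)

The time-dilation ratio gives γ = 31.7/25.1 = 1.26295.
L = L₀/γ = 222/1.26295 = 176 km.

176 km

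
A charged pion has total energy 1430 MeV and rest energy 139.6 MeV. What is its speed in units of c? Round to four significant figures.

Total energy E = γmc² gives γ = 1430/139.6 = 10.244.
Hence β = √(1 − 1/γ²) = √(1 − 0.0095293) = √0.9904707 = 0.9952.

0.9952c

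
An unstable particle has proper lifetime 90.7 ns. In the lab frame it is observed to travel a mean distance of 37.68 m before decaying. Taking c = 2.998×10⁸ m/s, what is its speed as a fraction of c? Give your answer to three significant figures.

Let x = d/(cτ) = 37.68 m / (2.998×10⁸ m/s × 9.070×10^-8 s) = 1.3857. Since d = βγcτ, x = βγ = β/√(1−β²).
Solving: β² = x²/(1+x²) = 1.92016/2.92016 = 0.657553, so β = 0.811.

0.811c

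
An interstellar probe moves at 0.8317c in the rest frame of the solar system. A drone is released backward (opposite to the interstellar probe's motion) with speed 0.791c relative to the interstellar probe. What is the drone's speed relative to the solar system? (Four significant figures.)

0.1190c

In units of c, u = (u' + v)/(1 + u'v) with u' = −0.791 and v = 0.8317.
Numerator: −0.791 + 0.8317 = 0.0407. Denominator: 1 + (−0.791)(0.8317) = 0.3421253.
u = 0.0407/0.3421253 = 0.11896, so the speed is 0.1190c.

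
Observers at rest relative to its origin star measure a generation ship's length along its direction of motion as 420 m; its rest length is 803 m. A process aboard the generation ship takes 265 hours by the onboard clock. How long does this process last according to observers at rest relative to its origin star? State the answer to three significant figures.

507 hours

γ = L₀/L = 803/420 = 1.9119.
The same γ dilates the second interval: 1.9119 × 265 hours = 507 hours.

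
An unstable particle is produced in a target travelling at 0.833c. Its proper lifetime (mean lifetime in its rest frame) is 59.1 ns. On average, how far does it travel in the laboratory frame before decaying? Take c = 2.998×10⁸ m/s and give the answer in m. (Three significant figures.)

26.7 m

β² = 0.693889, so γ = 1/√0.306111 = 1.8074.
Lab-frame lifetime: Δt = γτ = 1.8074 × 59.1 ns = 106.82 ns.
Distance: d = vΔt = 0.833 × 2.998×10⁸ m/s × 1.0682×10^-7 s = 26.7 m.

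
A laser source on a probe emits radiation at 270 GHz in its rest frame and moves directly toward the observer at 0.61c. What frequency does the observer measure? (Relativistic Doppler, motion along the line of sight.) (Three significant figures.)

549 GHz

Relativistic Doppler (source moving toward): f_obs = f_src · √((1+β)/(1−β)).
With β = 0.61: factor = √(1.61/0.39) = 2.0318.
f_obs = 270 × 2.0318 = 549 GHz.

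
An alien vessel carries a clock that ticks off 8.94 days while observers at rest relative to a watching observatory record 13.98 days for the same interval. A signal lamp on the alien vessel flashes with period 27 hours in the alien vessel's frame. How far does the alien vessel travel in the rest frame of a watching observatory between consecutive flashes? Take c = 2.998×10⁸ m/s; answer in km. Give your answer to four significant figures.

3.503×10^10 km

The time-dilation ratio gives γ = 13.98/8.94 = 1.56376.
β = √(1 − 1/γ²) = 0.7688. Lab-frame period = γτ = 1.56376×27 hours = 42.222 hours. Distance = βc × γτ = 0.7688 × 2.998×10⁸ m/s × 151999.2 s = 3.5034×10^13 m = 3.503×10^10 km.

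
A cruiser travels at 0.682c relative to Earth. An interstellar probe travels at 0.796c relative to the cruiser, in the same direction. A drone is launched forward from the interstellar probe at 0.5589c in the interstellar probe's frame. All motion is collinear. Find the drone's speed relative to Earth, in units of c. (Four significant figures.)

0.9879c

Apply u = (u'+v)/(1+u'v) twice. Drone in the cruiser frame: (0.5589+0.796)/(1+0.5589·0.796) = 1.3549/1.4448844 = 0.93772c.
That velocity, transformed to the rest frame of Earth: (0.93772+0.682)/(1+0.93772·0.682) = 1.61972/1.63952504 = 0.98792c.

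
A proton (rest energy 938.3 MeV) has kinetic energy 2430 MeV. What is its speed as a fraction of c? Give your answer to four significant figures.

γ = 1 + K/(mc²) = 1 + 2430/938.3 = 3.5898.
β = √(1 − 1/γ²) = √(1 − 0.0775996) = √0.9224004 = 0.9604.

0.9604c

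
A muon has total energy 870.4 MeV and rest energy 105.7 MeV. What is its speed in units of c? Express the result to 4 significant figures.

Total energy E = γmc² gives γ = 870.4/105.7 = 8.2346.
Hence β = √(1 − 1/γ²) = √(1 − 0.0147474) = √0.9852526 = 0.9926.

0.9926c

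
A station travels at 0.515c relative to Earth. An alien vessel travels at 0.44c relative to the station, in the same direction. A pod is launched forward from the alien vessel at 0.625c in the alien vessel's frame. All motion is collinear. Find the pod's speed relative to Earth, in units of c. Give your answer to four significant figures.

0.9441c

Compose velocities in two stages. Stage 1 (into S'): u₁ = (0.625+0.44)/(1+0.625×0.44) = 0.83529.
Stage 2 (into S): u = (0.83529+0.515)/(1+0.83529×0.515) = 0.94414, so the speed is 0.9441c.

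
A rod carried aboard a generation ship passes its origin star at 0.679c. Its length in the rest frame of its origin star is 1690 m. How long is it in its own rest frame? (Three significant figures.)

γ = 1/√(1 − β²) = 1/√(1 − 0.461041) = 1/√0.538959 = 1/0.734138 = 1.3621.
Proper length: L₀ = γ·L = 1.3621 × 1690 = 2300 m.

2300 m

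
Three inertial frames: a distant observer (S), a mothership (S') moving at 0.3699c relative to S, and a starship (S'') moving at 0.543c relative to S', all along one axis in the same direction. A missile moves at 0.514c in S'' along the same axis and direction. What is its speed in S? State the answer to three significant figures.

0.916c

Apply u = (u'+v)/(1+u'v) twice. Missile in the mothership frame: (0.514+0.543)/(1+0.514·0.543) = 1.057/1.279102 = 0.82636c.
That velocity, transformed to the rest frame of a distant observer: (0.82636+0.3699)/(1+0.82636·0.3699) = 1.19626/1.305670564 = 0.9162c.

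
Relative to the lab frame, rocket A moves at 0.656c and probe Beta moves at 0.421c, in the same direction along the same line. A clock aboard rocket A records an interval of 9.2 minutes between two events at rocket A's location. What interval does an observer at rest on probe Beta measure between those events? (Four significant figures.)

The velocity of rocket A relative to probe Beta is (0.656 − 0.421)c / (1 − 0.656×0.421) = 0.32466c; relative speed 0.32466c.
γ for this relative speed: γ = 1/√(1 − 0.105404) = 1.0573.
Rocket A's interval is proper; time dilation gives Δt_B = γΔτ = 1.0573 × 9.2 minutes = 9.727 minutes.

9.727 minutes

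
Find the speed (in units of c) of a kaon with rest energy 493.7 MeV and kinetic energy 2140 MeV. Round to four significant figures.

γ = 1 + K/(mc²) = 1 + 2140/493.7 = 5.3346.
β = √(1 − 1/γ²) = √(1 − 0.0351396) = √0.9648604 = 0.9823.

0.9823c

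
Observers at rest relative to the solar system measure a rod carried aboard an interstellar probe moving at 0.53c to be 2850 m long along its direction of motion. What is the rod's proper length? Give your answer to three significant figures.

3360 m

Lorentz factor: γ = (1 − 0.2809)^(−1/2) = 1.1792.
Proper length: L₀ = γ·L = 1.1792 × 2850 = 3360 m.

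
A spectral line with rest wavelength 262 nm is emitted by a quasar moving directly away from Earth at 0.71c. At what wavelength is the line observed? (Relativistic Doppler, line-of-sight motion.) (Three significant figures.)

Relativistic Doppler for wavelength: λ_obs = λ_src · √((1+β)/(1−β)).
With β = 0.71: factor = √(1.71/0.29) = 2.4283.
λ_obs = 262 × 2.4283 = 636 nm.

636 nm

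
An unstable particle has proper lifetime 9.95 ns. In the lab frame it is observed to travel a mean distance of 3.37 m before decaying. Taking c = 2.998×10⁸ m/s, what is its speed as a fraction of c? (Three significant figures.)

0.749c

Let x = d/(cτ) = 3.370 m / (2.998×10⁸ m/s × 9.950×10^-9 s) = 1.1297. Since d = βγcτ, x = βγ = β/√(1−β²).
Solving: β² = x²/(1+x²) = 1.27622/2.27622 = 0.560675, so β = 0.749.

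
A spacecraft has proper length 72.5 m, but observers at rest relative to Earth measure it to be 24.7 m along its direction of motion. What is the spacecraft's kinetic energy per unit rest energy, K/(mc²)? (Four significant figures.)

Length contraction gives γ = L₀/L = 72.5/24.7 = 2.93522.
K/(mc²) = γ − 1 = 2.93522 − 1 = 1.935.

1.935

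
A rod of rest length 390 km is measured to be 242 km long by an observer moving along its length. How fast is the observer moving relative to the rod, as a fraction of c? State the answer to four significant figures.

0.7842c

Length contraction gives γ = L₀/L = 390/242 = 1.6116.
β = √(1 − 1/γ²) = √0.614978 = 0.7842.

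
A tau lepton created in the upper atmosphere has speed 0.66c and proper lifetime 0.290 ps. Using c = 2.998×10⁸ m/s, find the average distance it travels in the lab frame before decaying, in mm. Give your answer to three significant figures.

0.0764 mm

γ = 1/√(1 − β²) = 1/√(1 − 0.4356) = 1/√0.5644 = 1/0.751266 = 1.3311.
Lab-frame lifetime: Δt = γτ = 1.3311 × 0.290 ps = 0.38602 ps.
Distance: d = vΔt = 0.66 × 2.998×10⁸ m/s × 3.8602×10^-13 s = 7.64×10^-5 m = 0.0764 mm.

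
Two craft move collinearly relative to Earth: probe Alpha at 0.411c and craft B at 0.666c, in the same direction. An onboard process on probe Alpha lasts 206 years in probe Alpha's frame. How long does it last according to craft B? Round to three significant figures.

Speed of probe Alpha in craft B's frame: u = (v_A − v_B)/(1 − v_A v_B/c²) = (0.411 − 0.666)/(1 − 0.411×0.666) = −0.255/0.726274 = −0.35111; |u| = 0.35111c.
γ for this relative speed: γ = 1/√(1 − 0.123278) = 1.068.
The clock on probe Alpha records proper time, so craft B measures Δt = γΔτ = 1.068 × 206 = 220 years.

220 years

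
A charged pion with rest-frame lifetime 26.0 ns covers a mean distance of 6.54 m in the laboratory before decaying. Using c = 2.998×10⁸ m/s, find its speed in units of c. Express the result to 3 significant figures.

Lab distance = (lab lifetime)·v = γτ·βc, so βγ = d/(cτ) = 6.540/(2.998×10⁸ × 2.600×10^-8) = 0.83902.
With βγ = 0.83902: γ² = 1 + (βγ)² = 1.703955, and β = (βγ)/γ = 0.83902/1.30536 = 0.643.

0.643c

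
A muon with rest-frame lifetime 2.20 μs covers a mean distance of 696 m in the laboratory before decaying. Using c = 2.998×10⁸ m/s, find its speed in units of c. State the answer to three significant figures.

d = βγcτ ⇒ βγ = d/(cτ) = 696.0 m / (659.56 m) = 1.0552.
β = (βγ)/√(1+(βγ)²) = 1.0552/√2.11345 = 0.726.

0.726c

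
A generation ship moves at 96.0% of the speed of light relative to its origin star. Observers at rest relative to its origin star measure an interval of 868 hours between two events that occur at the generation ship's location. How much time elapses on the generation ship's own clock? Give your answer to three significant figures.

Lorentz factor: γ = (1 − 0.9216)^(−1/2) = 3.5714.
The moving clock records proper time: Δτ = Δt/γ = 868/3.5714 = 243 hours.

243 hours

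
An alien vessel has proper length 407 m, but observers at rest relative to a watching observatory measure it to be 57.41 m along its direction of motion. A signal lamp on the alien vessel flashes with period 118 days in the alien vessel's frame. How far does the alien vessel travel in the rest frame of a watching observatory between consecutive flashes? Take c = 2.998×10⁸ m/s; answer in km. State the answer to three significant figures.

Length contraction gives γ = L₀/L = 407/57.41 = 7.08936.
β = √(1 − 1/γ²) = 0.99. Lab-frame period = γτ = 7.08936×118 days = 836.54 days. Distance = βc × γτ = 0.99 × 2.998×10⁸ m/s × 72277056 s = 2.1452×10^16 m = 2.15×10^13 km.

2.15×10^13 km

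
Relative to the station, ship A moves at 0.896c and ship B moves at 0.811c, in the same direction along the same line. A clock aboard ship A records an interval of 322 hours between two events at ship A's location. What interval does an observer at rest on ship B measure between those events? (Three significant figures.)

339 hours

The velocity of ship A relative to ship B is (0.896 − 0.811)c / (1 − 0.896×0.811) = 0.31096c; relative speed 0.31096c.
At |u| = 0.31096c, γ = (1 − 0.0966961)^(−1/2) = 1.0522.
The clock on ship A records proper time, so ship B measures Δt = γΔτ = 1.0522 × 322 = 339 hours.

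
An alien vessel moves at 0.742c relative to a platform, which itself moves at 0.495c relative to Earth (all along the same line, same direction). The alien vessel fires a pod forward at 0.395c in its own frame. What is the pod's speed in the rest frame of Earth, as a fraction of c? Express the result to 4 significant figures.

First combine the pod and alien vessel (S''→S'): u₁ = (0.395 + 0.742)/(1 + 0.395×0.742) = 1.137/1.29309 = 0.87929.
Then combine with the platform (S'→S): u = (0.87929 + 0.495)/(1 + 0.87929×0.495) = 1.37429/1.43524855 = 0.95753.

0.9575c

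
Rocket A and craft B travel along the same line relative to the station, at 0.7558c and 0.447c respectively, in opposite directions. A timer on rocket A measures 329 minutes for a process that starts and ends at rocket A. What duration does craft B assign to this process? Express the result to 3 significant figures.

751 minutes

The velocity of rocket A relative to craft B is (0.7558 + 0.447)c / (1 + 0.7558×0.447) = 0.89906c; relative speed 0.89906c.
γ for this relative speed: γ = 1/√(1 − 0.808309) = 2.284.
The clock on rocket A records proper time, so craft B measures Δt = γΔτ = 2.284 × 329 = 751 minutes.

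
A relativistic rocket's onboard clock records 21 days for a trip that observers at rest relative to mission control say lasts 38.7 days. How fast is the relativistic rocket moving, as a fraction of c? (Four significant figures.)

γ = Δt/Δτ = 38.7/21 = 1.8429.
β = √(1 − 1/γ²) = √(1 − 0.29444) = √0.70556 = 0.8400.

0.8400c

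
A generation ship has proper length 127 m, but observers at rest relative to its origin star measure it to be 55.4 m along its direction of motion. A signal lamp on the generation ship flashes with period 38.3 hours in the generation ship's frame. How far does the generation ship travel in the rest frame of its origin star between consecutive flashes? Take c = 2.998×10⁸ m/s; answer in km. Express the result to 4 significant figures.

γ = L₀/L = 127/55.4 = 2.29242.
β = √(1 − 1/γ²) = 0.89984. Lab-frame period = γτ = 2.29242×38.3 hours = 87.8 hours. Distance = βc × γτ = 0.89984 × 2.998×10⁸ m/s × 316080 s = 8.5270×10^13 m = 8.527×10^10 km.

8.527×10^10 km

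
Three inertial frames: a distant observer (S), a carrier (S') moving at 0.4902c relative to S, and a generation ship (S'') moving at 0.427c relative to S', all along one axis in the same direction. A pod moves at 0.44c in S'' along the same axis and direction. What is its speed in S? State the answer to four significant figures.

0.8986c

Compose velocities in two stages. Stage 1 (into S'): u₁ = (0.44+0.427)/(1+0.44×0.427) = 0.72987.
Stage 2 (into S): u = (0.72987+0.4902)/(1+0.72987×0.4902) = 0.89858, so the speed is 0.8986c.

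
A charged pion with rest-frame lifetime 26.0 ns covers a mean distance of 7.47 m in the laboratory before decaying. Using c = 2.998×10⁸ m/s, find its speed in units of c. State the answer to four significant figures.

0.6919c

Let x = d/(cτ) = 7.470 m / (2.998×10⁸ m/s × 2.600×10^-8 s) = 0.95833. Since d = βγcτ, x = βγ = β/√(1−β²).
Solving: β² = x²/(1+x²) = 0.918396/1.918396 = 0.478731, so β = 0.6919.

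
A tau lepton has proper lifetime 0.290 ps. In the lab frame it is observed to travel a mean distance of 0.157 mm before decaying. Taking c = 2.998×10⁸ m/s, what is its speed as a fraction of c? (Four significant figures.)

0.8748c

d = βγcτ ⇒ βγ = d/(cτ) = 1.570×10^-4 m / (8.6942×10^-5 m) = 1.8058.
β = (βγ)/√(1+(βγ)²) = 1.8058/√4.26091 = 0.8748.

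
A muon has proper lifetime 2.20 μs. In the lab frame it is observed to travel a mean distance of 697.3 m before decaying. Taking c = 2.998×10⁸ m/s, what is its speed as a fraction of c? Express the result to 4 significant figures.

d = βγcτ ⇒ βγ = d/(cτ) = 697.3 m / (659.56 m) = 1.0572.
β = (βγ)/√(1+(βγ)²) = 1.0572/√2.11767 = 0.7265.

0.7265c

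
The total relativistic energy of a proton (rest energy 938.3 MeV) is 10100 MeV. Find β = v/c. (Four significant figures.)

0.9957

γ = E/(mc²) = 10100/938.3 = 10.764.
β = √(1 − 1/γ²) = √(1 − 0.00863083) = √0.99136917 = 0.9957.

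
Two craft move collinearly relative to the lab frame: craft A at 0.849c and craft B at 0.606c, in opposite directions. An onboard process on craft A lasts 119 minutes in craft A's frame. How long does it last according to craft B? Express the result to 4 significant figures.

428.8 minutes

Transform craft A's velocity into craft B's frame: (0.849 + 0.606)/(1 + 0.849·0.606) = 1.455/1.514494, so the relative speed is 0.96072c.
γ for this relative speed: γ = 1/√(1 − 0.922983) = 3.6034.
Craft A's interval is proper; time dilation gives Δt_B = γΔτ = 3.6034 × 119 minutes = 428.8 minutes.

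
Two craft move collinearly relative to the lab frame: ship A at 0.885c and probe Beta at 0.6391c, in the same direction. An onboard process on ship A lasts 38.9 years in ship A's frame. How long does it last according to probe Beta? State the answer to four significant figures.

47.19 years

Speed of ship A in probe Beta's frame: u = (v_A − v_B)/(1 − v_A v_B/c²) = (0.885 − 0.6391)/(1 − 0.885×0.6391) = 0.2459/0.4343965 = 0.56607; |u| = 0.56607c.
At |u| = 0.56607c, γ = (1 − 0.320435)^(−1/2) = 1.2131.
Ship A's interval is proper; time dilation gives Δt_B = γΔτ = 1.2131 × 38.9 years = 47.19 years.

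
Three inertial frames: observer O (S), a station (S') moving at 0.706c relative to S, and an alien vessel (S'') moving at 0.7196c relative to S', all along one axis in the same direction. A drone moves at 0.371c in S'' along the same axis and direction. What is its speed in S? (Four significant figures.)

Apply u = (u'+v)/(1+u'v) twice. Drone in the station frame: (0.371+0.7196)/(1+0.371·0.7196) = 1.0906/1.2669716 = 0.86079c.
That velocity, transformed to the rest frame of observer O: (0.86079+0.706)/(1+0.86079·0.706) = 1.56679/1.60771774 = 0.97454c.

0.9745c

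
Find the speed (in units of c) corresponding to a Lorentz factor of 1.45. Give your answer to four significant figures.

0.7241c

β = √(1 − 1/γ²) = √(1 − 1/2.1025) = √0.524376 = 0.7241.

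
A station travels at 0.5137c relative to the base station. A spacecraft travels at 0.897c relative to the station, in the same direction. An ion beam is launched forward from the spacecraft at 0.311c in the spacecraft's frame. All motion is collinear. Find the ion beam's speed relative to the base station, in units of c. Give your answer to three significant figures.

Apply u = (u'+v)/(1+u'v) twice. Ion beam in the station frame: (0.311+0.897)/(1+0.311·0.897) = 1.208/1.278967 = 0.94451c.
That velocity, transformed to the rest frame of the base station: (0.94451+0.5137)/(1+0.94451·0.5137) = 1.45821/1.485194787 = 0.98183c.

0.982c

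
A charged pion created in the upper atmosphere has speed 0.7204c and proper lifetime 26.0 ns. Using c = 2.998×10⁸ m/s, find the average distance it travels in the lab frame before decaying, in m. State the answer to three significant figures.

8.10 m

β² = 0.51897616, so γ = 1/√0.48102384 = 1.4418.
Lab-frame lifetime: Δt = γτ = 1.4418 × 26.0 ns = 37.487 ns.
Distance: d = vΔt = 0.7204 × 2.998×10⁸ m/s × 3.7487×10^-8 s = 8.10 m.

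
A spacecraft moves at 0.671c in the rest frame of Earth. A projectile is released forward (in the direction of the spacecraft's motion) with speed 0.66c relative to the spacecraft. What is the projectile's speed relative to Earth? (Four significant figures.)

In units of c, u = (u' + v)/(1 + u'v) with u' = 0.66 and v = 0.671.
Numerator: 0.66 + 0.671 = 1.331. Denominator: 1 + (0.66)(0.671) = 1.44286.
u = 1.331/1.44286 = 0.92247, so the speed is 0.9225c.

0.9225c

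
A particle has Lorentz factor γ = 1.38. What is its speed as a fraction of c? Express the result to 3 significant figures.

0.689c

β = √(1 − 1/γ²) = √(1 − 1/1.9044) = √0.4749 = 0.689.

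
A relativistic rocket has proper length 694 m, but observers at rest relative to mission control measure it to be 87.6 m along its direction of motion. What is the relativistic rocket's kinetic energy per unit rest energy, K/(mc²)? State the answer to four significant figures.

6.922

Length contraction gives γ = L₀/L = 694/87.6 = 7.92237.
K/(mc²) = γ − 1 = 7.92237 − 1 = 6.922.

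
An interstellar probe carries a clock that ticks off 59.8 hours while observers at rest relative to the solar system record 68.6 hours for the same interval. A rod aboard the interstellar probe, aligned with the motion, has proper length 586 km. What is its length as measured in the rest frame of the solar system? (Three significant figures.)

511 km

The time-dilation ratio gives γ = 68.6/59.8 = 1.14716.
L = L₀/γ = 586/1.14716 = 511 km.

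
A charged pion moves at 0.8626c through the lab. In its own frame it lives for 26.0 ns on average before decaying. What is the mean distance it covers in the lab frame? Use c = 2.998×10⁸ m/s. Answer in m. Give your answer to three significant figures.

13.3 m

β² = 0.74407876, so γ = 1/√0.25592124 = 1.9767.
Lab-frame lifetime: Δt = γτ = 1.9767 × 26.0 ns = 51.394 ns.
Distance: d = vΔt = 0.8626 × 2.998×10⁸ m/s × 5.1394×10^-8 s = 13.3 m.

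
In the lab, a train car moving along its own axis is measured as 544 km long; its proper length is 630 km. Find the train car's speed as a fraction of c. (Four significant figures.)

0.5044c

Length contraction gives γ = L₀/L = 630/544 = 1.1581.
β = √(1 − 1/γ²) = √0.254397 = 0.5044.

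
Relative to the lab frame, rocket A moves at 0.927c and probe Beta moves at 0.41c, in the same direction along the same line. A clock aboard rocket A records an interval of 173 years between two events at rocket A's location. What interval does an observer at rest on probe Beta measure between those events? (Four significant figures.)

The velocity of rocket A relative to probe Beta is (0.927 − 0.41)c / (1 − 0.927×0.41) = 0.83397c; relative speed 0.83397c.
At |u| = 0.83397c, γ = (1 − 0.695506)^(−1/2) = 1.8122.
Rocket A's interval is proper; time dilation gives Δt_B = γΔτ = 1.8122 × 173 years = 313.5 years.

313.5 years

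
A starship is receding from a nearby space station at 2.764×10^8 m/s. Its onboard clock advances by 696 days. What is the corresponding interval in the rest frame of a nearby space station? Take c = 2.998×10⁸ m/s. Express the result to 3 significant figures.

1800 days

β = v/c = (2.764×10^8 m/s)/(2.998×10⁸ m/s) = 0.921948.
With β = 0.921948, γ = 1/√(1 − 0.921948²) = 1/√0.1500119 = 2.5819.
The onboard clock measures proper time, so the interval in the rest frame of a nearby space station is dilated: Δt = γ·Δτ = 2.5819 × 696 days = 1800 days.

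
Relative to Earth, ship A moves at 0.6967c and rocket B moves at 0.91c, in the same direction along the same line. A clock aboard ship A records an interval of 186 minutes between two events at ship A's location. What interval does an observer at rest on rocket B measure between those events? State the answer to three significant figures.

Speed of ship A in rocket B's frame: u = (v_A − v_B)/(1 − v_A v_B/c²) = (0.6967 − 0.91)/(1 − 0.6967×0.91) = −0.2133/0.366003 = −0.58278; |u| = 0.58278c.
At |u| = 0.58278c, γ = (1 − 0.339633)^(−1/2) = 1.2306.
The clock on ship A records proper time, so rocket B measures Δt = γΔτ = 1.2306 × 186 = 229 minutes.

229 minutes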